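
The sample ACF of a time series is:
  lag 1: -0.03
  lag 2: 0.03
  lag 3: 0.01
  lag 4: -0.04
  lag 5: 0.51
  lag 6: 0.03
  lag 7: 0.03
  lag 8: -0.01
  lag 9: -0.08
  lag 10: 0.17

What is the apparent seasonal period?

5

The largest autocorrelation is r_5 = 0.51, with a weaker echo at lag 10 (0.17); the remaining lags stay at or below 0.03.
The dominant spike at lag 5 indicates a seasonal period of 5.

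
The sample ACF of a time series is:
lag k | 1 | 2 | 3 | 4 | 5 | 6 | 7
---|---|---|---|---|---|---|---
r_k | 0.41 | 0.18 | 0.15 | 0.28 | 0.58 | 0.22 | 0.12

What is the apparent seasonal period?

The largest autocorrelation is r_5 = 0.58; the remaining lags stay at or below 0.41. The elevated value at lag 1 (0.41), dropping to 0.18 at lag 2, reflects decaying short-term dependence rather than seasonality.
The dominant spike at lag 5 indicates a seasonal period of 5.

5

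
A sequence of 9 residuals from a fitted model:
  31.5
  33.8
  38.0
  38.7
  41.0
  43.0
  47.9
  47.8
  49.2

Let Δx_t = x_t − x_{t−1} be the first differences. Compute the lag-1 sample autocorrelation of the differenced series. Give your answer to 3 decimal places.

First differences Δx: 2.3, 4.2, 0.7, 2.3, 2.0, 4.9, -0.1, 1.4
Mean of differences = 2.2125
Numerator Σ(Δx_t−Δx̄)(Δx_{t+1}−Δx̄) = -7.8902
Denominator Σ(Δx_t−Δx̄)² = 19.5288
r_1(Δx) = -7.8902 / 19.5288 = -0.404

-0.404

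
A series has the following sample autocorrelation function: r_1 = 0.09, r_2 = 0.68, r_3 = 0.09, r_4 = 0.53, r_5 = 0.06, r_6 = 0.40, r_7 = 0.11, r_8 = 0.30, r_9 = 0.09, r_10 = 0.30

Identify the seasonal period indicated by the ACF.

2

The largest autocorrelation is r_2 = 0.68, with weaker echoes at lags 4 (0.53), 6 (0.40), 8 (0.30) and 10 (0.30); the remaining lags stay at or below 0.11.
The dominant spike at lag 2 indicates a seasonal period of 2.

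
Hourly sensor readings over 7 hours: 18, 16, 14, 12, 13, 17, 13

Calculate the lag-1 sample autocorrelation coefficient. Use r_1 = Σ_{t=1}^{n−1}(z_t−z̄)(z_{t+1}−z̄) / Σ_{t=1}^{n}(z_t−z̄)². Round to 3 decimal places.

Mean z̄ = (18 + 16 + 14 + 12 + 13 + 17 + 13)/7 = 14.7143
Deviations from mean: 3.2857, 1.2857, -0.7143, -2.7143, -1.7143, 2.2857, -1.7143
Σ(z_t−z̄)(z_{t+1}−z̄) = (4.2245) + (-0.9184) + (1.9388) + (4.6531) + (-3.9184) + (-3.9184) = 2.0612
Denominator Σ(z_t−z̄)² = 31.4286
r_1 = 2.0612 / 31.4286 = 0.066

0.066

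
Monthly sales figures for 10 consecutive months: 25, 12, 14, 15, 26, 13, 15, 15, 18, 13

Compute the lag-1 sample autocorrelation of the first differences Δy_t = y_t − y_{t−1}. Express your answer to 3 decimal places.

-0.393

First differences Δy: -13, 2, 1, 11, -13, 2, 0, 3, -5
Mean of differences = -1.3333
Numerator Σ(Δy_t−Δȳ)(Δy_{t+1}−Δȳ) = -190.7778
Denominator Σ(Δy_t−Δȳ)² = 486.0000
r_1(Δy) = -190.7778 / 486.0000 = -0.393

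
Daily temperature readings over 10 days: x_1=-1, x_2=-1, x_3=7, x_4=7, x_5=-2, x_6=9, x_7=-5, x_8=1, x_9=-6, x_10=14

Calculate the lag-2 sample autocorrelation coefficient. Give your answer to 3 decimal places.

0.124

Mean x̄ = (-1 − 1 + 7 + 7 − 2 + 9 − 5 + 1 − 6 + 14)/10 = 2.3000
Numerator Σ_{t=1}^{8}(x_t−x̄)(x_{t+2}−x̄) = 48.3200
Denominator Σ(x_t−x̄)² = 390.1000
r_2 = 48.3200 / 390.1000 = 0.124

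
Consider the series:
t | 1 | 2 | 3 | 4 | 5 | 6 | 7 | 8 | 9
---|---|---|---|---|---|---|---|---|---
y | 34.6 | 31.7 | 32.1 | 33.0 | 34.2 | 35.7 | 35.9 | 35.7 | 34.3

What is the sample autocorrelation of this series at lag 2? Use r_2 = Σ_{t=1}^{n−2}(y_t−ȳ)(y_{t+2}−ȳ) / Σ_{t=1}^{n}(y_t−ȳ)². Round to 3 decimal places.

0.141

Mean ȳ = (34.6 + 31.7 + 32.1 + 33.0 + 34.2 + 35.7 + 35.9 + 35.7 + 34.3)/9 = 34.1333
Σ(y_t−ȳ)(y_{t+2}−ȳ) = (-0.9489) + (2.7578) + (-0.1356) + (-1.7756) + (0.1178) + (2.4544) + (0.2944) = 2.7644
Denominator Σ(y_t−ȳ)² = 19.6200
r_2 = 2.7644 / 19.6200 = 0.141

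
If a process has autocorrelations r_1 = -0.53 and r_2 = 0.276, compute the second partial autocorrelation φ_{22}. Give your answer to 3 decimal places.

φ_{22} = (r_2 − r_1²) / (1 − r_1²)
r_1² = (-0.53)² = 0.2809
Numerator = 0.276 − 0.2809 = -0.0049; denominator = 1 − 0.2809 = 0.7191
φ_{22} = -0.0049 / 0.7191 = -0.007

-0.007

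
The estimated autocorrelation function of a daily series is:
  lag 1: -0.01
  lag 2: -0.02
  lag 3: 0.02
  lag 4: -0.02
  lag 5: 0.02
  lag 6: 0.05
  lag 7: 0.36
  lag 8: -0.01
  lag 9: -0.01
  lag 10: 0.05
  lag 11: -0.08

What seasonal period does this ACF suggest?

The largest autocorrelation is r_7 = 0.36; the remaining lags stay at or below 0.05.
The dominant spike at lag 7 indicates a seasonal period of 7.

7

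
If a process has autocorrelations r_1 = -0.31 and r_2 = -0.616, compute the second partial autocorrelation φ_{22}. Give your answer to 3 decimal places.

φ_{22} = (r_2 − r_1²) / (1 − r_1²)
r_1² = (-0.31)² = 0.0961
Numerator = -0.616 − 0.0961 = -0.7121; denominator = 1 − 0.0961 = 0.9039
φ_{22} = -0.7121 / 0.9039 = -0.788

-0.788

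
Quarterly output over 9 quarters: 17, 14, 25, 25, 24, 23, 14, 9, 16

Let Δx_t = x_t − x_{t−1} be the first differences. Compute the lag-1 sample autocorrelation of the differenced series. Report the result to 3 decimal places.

First differences Δx: -3, 11, 0, -1, -1, -9, -5, 7
Mean of differences = -0.1250
Numerator Σ(Δx_t−Δx̄)(Δx_{t+1}−Δx̄) = -13.6406
Denominator Σ(Δx_t−Δx̄)² = 286.8750
r_1(Δx) = -13.6406 / 286.8750 = -0.048

-0.048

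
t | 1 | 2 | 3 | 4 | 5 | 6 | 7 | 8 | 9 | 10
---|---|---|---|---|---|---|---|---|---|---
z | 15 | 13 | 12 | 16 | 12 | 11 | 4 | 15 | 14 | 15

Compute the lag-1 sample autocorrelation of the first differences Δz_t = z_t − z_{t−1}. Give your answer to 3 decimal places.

-0.457

First differences Δz: -2, -1, 4, -4, -1, -7, 11, -1, 1
Mean of differences = 0.0000
Numerator Σ(Δz_t−Δz̄)(Δz_{t+1}−Δz̄) = -96.0000
Denominator Σ(Δz_t−Δz̄)² = 210.0000
r_1(Δz) = -96.0000 / 210.0000 = -0.457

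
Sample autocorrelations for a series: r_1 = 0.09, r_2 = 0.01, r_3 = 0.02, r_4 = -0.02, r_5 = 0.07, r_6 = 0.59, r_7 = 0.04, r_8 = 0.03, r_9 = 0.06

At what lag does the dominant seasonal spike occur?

The largest autocorrelation is r_6 = 0.59; the remaining lags stay at or below 0.09.
The dominant spike at lag 6 indicates a seasonal period of 6.

6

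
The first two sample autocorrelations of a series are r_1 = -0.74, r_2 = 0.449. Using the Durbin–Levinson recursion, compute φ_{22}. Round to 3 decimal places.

φ_{22} = (r_2 − r_1²) / (1 − r_1²)
r_1² = (-0.74)² = 0.5476
Numerator = 0.449 − 0.5476 = -0.0986; denominator = 1 − 0.5476 = 0.4524
φ_{22} = -0.0986 / 0.4524 = -0.218

-0.218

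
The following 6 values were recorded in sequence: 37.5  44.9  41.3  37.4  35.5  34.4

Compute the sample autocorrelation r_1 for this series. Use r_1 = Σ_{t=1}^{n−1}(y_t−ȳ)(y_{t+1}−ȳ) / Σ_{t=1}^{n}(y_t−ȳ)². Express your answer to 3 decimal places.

0.313

Mean ȳ = (37.5 + 44.9 + 41.3 + 37.4 + 35.5 + 34.4)/6 = 38.5000
Deviations from mean: -1.0000, 6.4000, 2.8000, -1.1000, -3.0000, -4.1000
Σ(y_t−ȳ)(y_{t+1}−ȳ) = (-6.4000) + (17.9200) + (-3.0800) + (3.3000) + (12.3000) = 24.0400
Denominator Σ(y_t−ȳ)² = 76.8200
r_1 = 24.0400 / 76.8200 = 0.313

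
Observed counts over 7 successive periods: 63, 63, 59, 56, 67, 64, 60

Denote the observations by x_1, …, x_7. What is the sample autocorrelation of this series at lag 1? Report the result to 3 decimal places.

-0.105

Mean x̄ = (63 + 63 + 59 + 56 + 67 + 64 + 60)/7 = 61.7143
Deviations from mean: 1.2857, 1.2857, -2.7143, -5.7143, 5.2857, 2.2857, -1.7143
Numerator Σ_{t=1}^{6}(x_t−x̄)(x_{t+1}−x̄) = -8.3673
Denominator Σ(x_t−x̄)² = 79.4286
r_1 = -8.3673 / 79.4286 = -0.105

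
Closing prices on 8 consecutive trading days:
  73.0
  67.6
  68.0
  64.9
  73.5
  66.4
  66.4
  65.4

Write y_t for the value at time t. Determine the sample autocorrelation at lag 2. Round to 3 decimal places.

0.018

Mean ȳ = (73.0 + 67.6 + 68.0 + 64.9 + 73.5 + 66.4 + 66.4 + 65.4)/8 = 68.1500
Σ(y_t−ȳ)(y_{t+2}−ȳ) = (-0.7275) + (1.7875) + (-0.8025) + (5.6875) + (-9.3625) + (4.8125) = 1.3950
Denominator Σ(y_t−ȳ)² = 76.7200
r_2 = 1.3950 / 76.7200 = 0.018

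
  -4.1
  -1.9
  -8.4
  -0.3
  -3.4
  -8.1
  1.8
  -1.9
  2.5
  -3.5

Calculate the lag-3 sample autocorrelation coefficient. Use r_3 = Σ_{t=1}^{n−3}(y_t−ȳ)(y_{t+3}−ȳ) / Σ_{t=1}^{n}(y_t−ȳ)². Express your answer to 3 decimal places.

0.046

Mean ȳ = (-4.1 − 1.9 − 8.4 − 0.3 − 3.4 − 8.1 + 1.8 − 1.9 + 2.5 − 3.5)/10 = -2.7300
Σ(y_t−ȳ)(y_{t+3}−ȳ) = (-3.3291) + (-0.5561) + (30.4479) + (11.0079) + (-0.5561) + (-28.0851) + (-3.4881) = 5.4413
Denominator Σ(y_t−ȳ)² = 119.0610
r_3 = 5.4413 / 119.0610 = 0.046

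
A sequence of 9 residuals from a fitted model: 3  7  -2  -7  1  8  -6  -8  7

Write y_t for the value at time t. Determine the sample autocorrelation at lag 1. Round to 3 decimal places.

Mean ȳ = (3 + 7 − 2 − 7 + 1 + 8 − 6 − 8 + 7)/9 = 0.3333
Numerator Σ_{t=1}^{8}(y_t−ȳ)(y_{t+1}−ȳ) = -31.7778
Denominator Σ(y_t−ȳ)² = 324.0000
r_1 = -31.7778 / 324.0000 = -0.098

-0.098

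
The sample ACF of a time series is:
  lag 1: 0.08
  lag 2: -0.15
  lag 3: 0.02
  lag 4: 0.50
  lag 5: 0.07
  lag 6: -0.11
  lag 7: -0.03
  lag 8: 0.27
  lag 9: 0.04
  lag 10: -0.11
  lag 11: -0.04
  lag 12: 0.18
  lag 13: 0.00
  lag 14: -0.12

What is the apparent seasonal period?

4

The largest autocorrelation is r_4 = 0.50, with weaker echoes at lags 8 (0.27) and 12 (0.18); the remaining lags stay at or below 0.08.
The dominant spike at lag 4 indicates a seasonal period of 4.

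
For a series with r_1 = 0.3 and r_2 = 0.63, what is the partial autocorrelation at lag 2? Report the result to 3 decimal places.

0.593

φ_{22} = (r_2 − r_1²) / (1 − r_1²)
r_1² = (0.3)² = 0.09
Numerator = 0.63 − 0.0900 = 0.5400; denominator = 1 − 0.0900 = 0.9100
φ_{22} = 0.5400 / 0.9100 = 0.593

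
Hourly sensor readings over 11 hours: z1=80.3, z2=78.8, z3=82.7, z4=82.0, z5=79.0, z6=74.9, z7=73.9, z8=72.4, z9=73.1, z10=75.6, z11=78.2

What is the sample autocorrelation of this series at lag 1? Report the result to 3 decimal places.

0.727

Mean z̄ = (80.3 + 78.8 + 82.7 + 82.0 + 79.0 + 74.9 + 73.9 + 72.4 + 73.1 + 75.6 + 78.2)/11 = 77.3545
Numerator Σ_{t=1}^{10}(z_t−z̄)(z_{t+1}−z̄) = 93.0770
Denominator Σ(z_t−z̄)² = 128.0273
r_1 = 93.0770 / 128.0273 = 0.727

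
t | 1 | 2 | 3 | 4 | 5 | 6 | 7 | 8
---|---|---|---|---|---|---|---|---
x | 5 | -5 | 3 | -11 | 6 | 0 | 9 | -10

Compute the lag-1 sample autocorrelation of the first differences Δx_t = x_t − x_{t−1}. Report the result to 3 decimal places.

-0.668

First differences Δx: -10, 8, -14, 17, -6, 9, -19
Mean of differences = -2.1429
Numerator Σ(Δx_t−Δx̄)(Δx_{t+1}−Δx̄) = -731.5918
Denominator Σ(Δx_t−Δx̄)² = 1094.8571
r_1(Δx) = -731.5918 / 1094.8571 = -0.668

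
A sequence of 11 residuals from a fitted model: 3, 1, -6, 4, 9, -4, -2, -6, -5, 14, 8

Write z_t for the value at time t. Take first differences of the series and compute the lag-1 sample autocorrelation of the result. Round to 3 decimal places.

-0.276

First differences Δz: -2, -7, 10, 5, -13, 2, -4, 1, 19, -6
Mean of differences = 0.5000
Numerator Σ(Δz_t−Δz̄)(Δz_{t+1}−Δz̄) = -210.7500
Denominator Σ(Δz_t−Δz̄)² = 762.5000
r_1(Δz) = -210.7500 / 762.5000 = -0.276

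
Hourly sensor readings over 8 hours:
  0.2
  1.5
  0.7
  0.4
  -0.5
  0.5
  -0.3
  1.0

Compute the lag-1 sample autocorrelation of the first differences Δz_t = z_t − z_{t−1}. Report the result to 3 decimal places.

First differences Δz: 1.3, -0.8, -0.3, -0.9, 1.0, -0.8, 1.3
Mean of differences = 0.1143
Numerator Σ(Δz_t−Δz̄)(Δz_{t+1}−Δz̄) = -3.0773
Denominator Σ(Δz_t−Δz̄)² = 6.4686
r_1(Δz) = -3.0773 / 6.4686 = -0.476

-0.476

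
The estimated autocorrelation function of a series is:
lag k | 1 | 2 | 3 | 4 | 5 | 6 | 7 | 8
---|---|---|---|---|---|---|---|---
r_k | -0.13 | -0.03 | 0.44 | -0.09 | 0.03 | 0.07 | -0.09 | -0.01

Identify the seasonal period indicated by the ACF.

The largest autocorrelation is r_3 = 0.44; the remaining lags stay at or below 0.07.
The dominant spike at lag 3 indicates a seasonal period of 3.

3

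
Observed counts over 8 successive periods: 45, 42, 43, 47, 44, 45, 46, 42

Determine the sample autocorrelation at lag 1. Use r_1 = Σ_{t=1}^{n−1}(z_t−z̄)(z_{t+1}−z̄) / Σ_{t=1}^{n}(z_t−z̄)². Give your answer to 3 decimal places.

Mean z̄ = (45 + 42 + 43 + 47 + 44 + 45 + 46 + 42)/8 = 44.2500
Deviations from mean: 0.7500, -2.2500, -1.2500, 2.7500, -0.2500, 0.7500, 1.7500, -2.2500
Numerator Σ_{t=1}^{7}(z_t−z̄)(z_{t+1}−z̄) = -5.8125
Denominator Σ(z_t−z̄)² = 23.5000
r_1 = -5.8125 / 23.5000 = -0.247

-0.247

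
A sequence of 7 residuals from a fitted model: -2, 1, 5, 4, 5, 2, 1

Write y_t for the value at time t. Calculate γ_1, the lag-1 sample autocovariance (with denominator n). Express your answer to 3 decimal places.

Mean ȳ = (-2 + 1 + 5 + 4 + 5 + 2 + 1)/7 = 2.2857
Σ_{t=1}^{6}(y_t−ȳ)(y_{t+1}−ȳ) = 10.9184
γ_1 = 10.9184 / 7 = 1.560

1.560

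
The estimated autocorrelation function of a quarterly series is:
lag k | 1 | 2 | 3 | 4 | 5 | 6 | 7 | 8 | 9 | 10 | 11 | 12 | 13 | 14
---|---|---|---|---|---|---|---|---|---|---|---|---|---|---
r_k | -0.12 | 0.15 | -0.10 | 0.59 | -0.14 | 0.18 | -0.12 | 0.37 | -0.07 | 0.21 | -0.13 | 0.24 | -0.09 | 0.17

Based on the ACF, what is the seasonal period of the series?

The largest autocorrelation is r_4 = 0.59, with weaker echoes at lags 8 (0.37) and 12 (0.24); the remaining lags stay at or below 0.21.
The dominant spike at lag 4 indicates a seasonal period of 4.

4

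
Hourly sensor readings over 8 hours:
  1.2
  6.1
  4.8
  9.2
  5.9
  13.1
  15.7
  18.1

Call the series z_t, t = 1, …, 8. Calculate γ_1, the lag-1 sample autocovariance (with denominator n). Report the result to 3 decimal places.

13.599

Mean z̄ = (1.2 + 6.1 + 4.8 + 9.2 + 5.9 + 13.1 + 15.7 + 18.1)/8 = 9.2625
Deviations: -8.0625, -3.1625, -4.4625, -0.0625, -3.3625, 3.8375, 6.4375, 8.8375
Σ_{t=1}^{7}(z_t−z̄)(z_{t+1}−z̄) = 108.7911
γ_1 = 108.7911 / 8 = 13.599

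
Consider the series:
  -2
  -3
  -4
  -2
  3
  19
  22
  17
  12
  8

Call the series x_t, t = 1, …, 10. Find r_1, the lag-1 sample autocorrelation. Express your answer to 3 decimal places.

Mean x̄ = (-2 − 3 − 4 − 2 + 3 + 19 + 22 + 17 + 12 + 8)/10 = 7.0000
Numerator Σ_{t=1}^{9}(x_t−x̄)(x_{t+1}−x̄) = 672.0000
Denominator Σ(x_t−x̄)² = 894.0000
r_1 = 672.0000 / 894.0000 = 0.752

0.752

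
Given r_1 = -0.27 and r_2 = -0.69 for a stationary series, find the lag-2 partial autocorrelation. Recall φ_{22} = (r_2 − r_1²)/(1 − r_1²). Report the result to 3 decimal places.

φ_{22} = (r_2 − r_1²) / (1 − r_1²)
r_1² = (-0.27)² = 0.0729
Numerator = -0.69 − 0.0729 = -0.7629; denominator = 1 − 0.0729 = 0.9271
φ_{22} = -0.7629 / 0.9271 = -0.823

-0.823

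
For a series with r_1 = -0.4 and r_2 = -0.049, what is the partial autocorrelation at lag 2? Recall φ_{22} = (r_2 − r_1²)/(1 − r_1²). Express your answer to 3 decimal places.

-0.249

φ_{22} = (r_2 − r_1²) / (1 − r_1²)
r_1² = (-0.4)² = 0.16
Numerator = -0.049 − 0.1600 = -0.2090; denominator = 1 − 0.1600 = 0.8400
φ_{22} = -0.2090 / 0.8400 = -0.249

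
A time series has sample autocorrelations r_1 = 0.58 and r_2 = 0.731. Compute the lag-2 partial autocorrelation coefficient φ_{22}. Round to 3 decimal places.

φ_{22} = (r_2 − r_1²) / (1 − r_1²)
r_1² = (0.58)² = 0.3364
Numerator = 0.731 − 0.3364 = 0.3946; denominator = 1 − 0.3364 = 0.6636
φ_{22} = 0.3946 / 0.6636 = 0.595

0.595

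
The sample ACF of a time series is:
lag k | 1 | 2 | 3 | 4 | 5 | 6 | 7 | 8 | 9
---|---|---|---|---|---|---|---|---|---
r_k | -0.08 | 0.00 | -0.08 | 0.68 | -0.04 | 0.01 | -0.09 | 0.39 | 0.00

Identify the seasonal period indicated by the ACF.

4

The largest autocorrelation is r_4 = 0.68, with a weaker echo at lag 8 (0.39); the remaining lags stay at or below 0.01.
The dominant spike at lag 4 indicates a seasonal period of 4.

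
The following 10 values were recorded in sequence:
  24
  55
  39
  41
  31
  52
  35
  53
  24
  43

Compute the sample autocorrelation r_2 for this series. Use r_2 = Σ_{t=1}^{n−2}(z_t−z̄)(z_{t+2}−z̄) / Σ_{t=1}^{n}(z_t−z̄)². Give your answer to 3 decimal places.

0.322

Mean z̄ = (24 + 55 + 39 + 41 + 31 + 52 + 35 + 53 + 24 + 43)/10 = 39.7000
Numerator Σ_{t=1}^{8}(z_t−z̄)(z_{t+2}−z̄) = 375.1200
Denominator Σ(z_t−z̄)² = 1166.1000
r_2 = 375.1200 / 1166.1000 = 0.322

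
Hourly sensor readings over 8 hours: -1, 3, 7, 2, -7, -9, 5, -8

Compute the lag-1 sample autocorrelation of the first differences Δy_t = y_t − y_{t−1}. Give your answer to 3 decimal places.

-0.300

First differences Δy: 4, 4, -5, -9, -2, 14, -13
Mean of differences = -1.0000
Numerator Σ(Δy_t−Δȳ)(Δy_{t+1}−Δȳ) = -150.0000
Denominator Σ(Δy_t−Δȳ)² = 500.0000
r_1(Δy) = -150.0000 / 500.0000 = -0.300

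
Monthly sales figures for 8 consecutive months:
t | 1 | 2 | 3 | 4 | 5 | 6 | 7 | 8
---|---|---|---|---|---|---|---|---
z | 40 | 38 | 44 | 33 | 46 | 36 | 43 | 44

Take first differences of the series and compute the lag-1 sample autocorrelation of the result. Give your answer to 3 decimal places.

-0.873

First differences Δz: -2, 6, -11, 13, -10, 7, 1
Mean of differences = 0.5714
Numerator Σ(Δz_t−Δz̄)(Δz_{t+1}−Δz̄) = -417.1837
Denominator Σ(Δz_t−Δz̄)² = 477.7143
r_1(Δz) = -417.1837 / 477.7143 = -0.873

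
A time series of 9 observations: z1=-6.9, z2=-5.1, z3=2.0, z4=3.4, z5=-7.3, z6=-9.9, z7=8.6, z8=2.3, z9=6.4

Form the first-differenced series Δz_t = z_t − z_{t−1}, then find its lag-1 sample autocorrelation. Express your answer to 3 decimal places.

-0.307

First differences Δz: 1.8, 7.1, 1.4, -10.7, -2.6, 18.5, -6.3, 4.1
Mean of differences = 1.6625
Numerator Σ(Δz_t−Δz̄)(Δz_{t+1}−Δz̄) = -169.9864
Denominator Σ(Δz_t−Δz̄)² = 553.4988
r_1(Δz) = -169.9864 / 553.4988 = -0.307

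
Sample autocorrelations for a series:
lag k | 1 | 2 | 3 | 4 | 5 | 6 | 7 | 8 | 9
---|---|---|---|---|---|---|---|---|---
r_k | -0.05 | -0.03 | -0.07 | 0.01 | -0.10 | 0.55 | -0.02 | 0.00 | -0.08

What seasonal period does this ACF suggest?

6

The largest autocorrelation is r_6 = 0.55; the remaining lags stay at or below 0.01.
The dominant spike at lag 6 indicates a seasonal period of 6.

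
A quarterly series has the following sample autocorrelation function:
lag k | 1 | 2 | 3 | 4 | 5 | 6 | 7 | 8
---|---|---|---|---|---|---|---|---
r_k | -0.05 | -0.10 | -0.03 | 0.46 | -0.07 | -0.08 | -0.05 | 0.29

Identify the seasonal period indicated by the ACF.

The largest autocorrelation is r_4 = 0.46, with a weaker echo at lag 8 (0.29); the remaining lags stay at or below -0.03.
The dominant spike at lag 4 indicates a seasonal period of 4.

4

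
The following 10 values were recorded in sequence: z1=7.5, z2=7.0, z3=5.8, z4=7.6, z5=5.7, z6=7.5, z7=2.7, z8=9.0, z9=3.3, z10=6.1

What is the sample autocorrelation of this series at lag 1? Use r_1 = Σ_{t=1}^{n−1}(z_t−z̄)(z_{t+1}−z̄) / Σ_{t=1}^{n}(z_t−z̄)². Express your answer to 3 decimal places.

-0.669

Mean z̄ = (7.5 + 7.0 + 5.8 + 7.6 + 5.7 + 7.5 + 2.7 + 9.0 + 3.3 + 6.1)/10 = 6.2200
Numerator Σ_{t=1}^{9}(z_t−z̄)(z_{t+1}−z̄) = -23.3504
Denominator Σ(z_t−z̄)² = 34.8960
r_1 = -23.3504 / 34.8960 = -0.669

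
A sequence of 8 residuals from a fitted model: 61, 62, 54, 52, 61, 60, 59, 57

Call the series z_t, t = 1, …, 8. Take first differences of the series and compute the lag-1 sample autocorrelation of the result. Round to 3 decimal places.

First differences Δz: 1, -8, -2, 9, -1, -1, -2
Mean of differences = -0.5714
Numerator Σ(Δz_t−Δz̄)(Δz_{t+1}−Δz̄) = -18.0408
Denominator Σ(Δz_t−Δz̄)² = 153.7143
r_1(Δz) = -18.0408 / 153.7143 = -0.117

-0.117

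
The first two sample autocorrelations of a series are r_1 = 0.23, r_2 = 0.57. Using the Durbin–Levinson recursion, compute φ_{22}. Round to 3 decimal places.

0.546

φ_{22} = (r_2 − r_1²) / (1 − r_1²)
r_1² = (0.23)² = 0.0529
Numerator = 0.57 − 0.0529 = 0.5171; denominator = 1 − 0.0529 = 0.9471
φ_{22} = 0.5171 / 0.9471 = 0.546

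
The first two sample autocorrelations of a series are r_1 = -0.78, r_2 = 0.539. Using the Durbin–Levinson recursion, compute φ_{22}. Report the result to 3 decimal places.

-0.177

φ_{22} = (r_2 − r_1²) / (1 − r_1²)
r_1² = (-0.78)² = 0.6084
Numerator = 0.539 − 0.6084 = -0.0694; denominator = 1 − 0.6084 = 0.3916
φ_{22} = -0.0694 / 0.3916 = -0.177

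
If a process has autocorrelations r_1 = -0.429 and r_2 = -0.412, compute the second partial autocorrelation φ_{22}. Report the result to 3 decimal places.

φ_{22} = (r_2 − r_1²) / (1 − r_1²)
r_1² = (-0.429)² = 0.184041
Numerator = -0.412 − 0.1840 = -0.5960; denominator = 1 − 0.1840 = 0.8160
φ_{22} = -0.5960 / 0.8160 = -0.730

-0.730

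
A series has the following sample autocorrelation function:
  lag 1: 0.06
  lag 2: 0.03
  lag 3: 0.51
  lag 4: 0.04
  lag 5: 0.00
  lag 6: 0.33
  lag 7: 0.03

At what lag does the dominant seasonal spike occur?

The largest autocorrelation is r_3 = 0.51, with a weaker echo at lag 6 (0.33); the remaining lags stay at or below 0.06.
The dominant spike at lag 3 indicates a seasonal period of 3.

3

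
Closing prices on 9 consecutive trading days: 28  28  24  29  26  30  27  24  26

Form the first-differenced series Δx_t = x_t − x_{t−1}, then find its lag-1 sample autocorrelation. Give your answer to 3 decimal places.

-0.652

First differences Δx: 0, -4, 5, -3, 4, -3, -3, 2
Mean of differences = -0.2500
Numerator Σ(Δx_t−Δx̄)(Δx_{t+1}−Δx̄) = -57.0625
Denominator Σ(Δx_t−Δx̄)² = 87.5000
r_1(Δx) = -57.0625 / 87.5000 = -0.652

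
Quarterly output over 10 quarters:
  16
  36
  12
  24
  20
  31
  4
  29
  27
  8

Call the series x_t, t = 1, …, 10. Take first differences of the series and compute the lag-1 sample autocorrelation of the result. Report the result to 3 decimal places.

First differences Δx: 20, -24, 12, -4, 11, -27, 25, -2, -19
Mean of differences = -0.8889
Numerator Σ(Δx_t−Δx̄)(Δx_{t+1}−Δx̄) = -1852.7901
Denominator Σ(Δx_t−Δx̄)² = 2968.8889
r_1(Δx) = -1852.7901 / 2968.8889 = -0.624

-0.624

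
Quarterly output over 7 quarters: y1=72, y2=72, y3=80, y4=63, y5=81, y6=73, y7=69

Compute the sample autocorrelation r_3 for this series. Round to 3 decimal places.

Mean ȳ = (72 + 72 + 80 + 63 + 81 + 73 + 69)/7 = 72.8571
Deviations from mean: -0.8571, -0.8571, 7.1429, -9.8571, 8.1429, 0.1429, -3.8571
Σ(y_t−ȳ)(y_{t+3}−ȳ) = (8.4490) + (-6.9796) + (1.0204) + (38.0204) = 40.5102
Denominator Σ(y_t−ȳ)² = 230.8571
r_3 = 40.5102 / 230.8571 = 0.175

0.175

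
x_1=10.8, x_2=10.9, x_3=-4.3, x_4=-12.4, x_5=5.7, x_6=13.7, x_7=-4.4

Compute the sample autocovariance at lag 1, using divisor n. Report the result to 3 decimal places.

Mean x̄ = (10.8 + 10.9 − 4.3 − 12.4 + 5.7 + 13.7 − 4.4)/7 = 2.8571
Deviations: 7.9429, 8.0429, -7.1571, -15.2571, 2.8429, 10.8429, -7.2571
Σ_{t=1}^{6}(x_t−x̄)(x_{t+1}−x̄) = 24.2796
γ_1 = 24.2796 / 7 = 3.469

3.469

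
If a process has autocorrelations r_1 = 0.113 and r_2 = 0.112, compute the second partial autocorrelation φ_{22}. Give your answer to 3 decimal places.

0.101

φ_{22} = (r_2 − r_1²) / (1 − r_1²)
r_1² = (0.113)² = 0.012769
Numerator = 0.112 − 0.0128 = 0.0992; denominator = 1 − 0.0128 = 0.9872
φ_{22} = 0.0992 / 0.9872 = 0.101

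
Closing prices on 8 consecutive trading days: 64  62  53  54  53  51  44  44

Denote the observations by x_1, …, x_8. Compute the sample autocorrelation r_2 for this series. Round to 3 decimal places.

Mean x̄ = (64 + 62 + 53 + 54 + 53 + 51 + 44 + 44)/8 = 53.1250
Deviations from mean: 10.8750, 8.8750, -0.1250, 0.8750, -0.1250, -2.1250, -9.1250, -9.1250
Σ(x_t−x̄)(x_{t+2}−x̄) = (-1.3594) + (7.7656) + (0.0156) + (-1.8594) + (1.1406) + (19.3906) = 25.0938
Denominator Σ(x_t−x̄)² = 368.8750
r_2 = 25.0938 / 368.8750 = 0.068

0.068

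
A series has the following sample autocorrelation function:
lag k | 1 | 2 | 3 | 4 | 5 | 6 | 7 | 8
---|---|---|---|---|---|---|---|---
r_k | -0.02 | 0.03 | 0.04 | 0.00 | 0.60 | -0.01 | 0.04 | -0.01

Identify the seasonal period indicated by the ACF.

The largest autocorrelation is r_5 = 0.60; the remaining lags stay at or below 0.04.
The dominant spike at lag 5 indicates a seasonal period of 5.

5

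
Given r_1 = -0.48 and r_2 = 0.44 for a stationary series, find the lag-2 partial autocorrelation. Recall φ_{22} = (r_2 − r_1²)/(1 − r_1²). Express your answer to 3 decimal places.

0.272

φ_{22} = (r_2 − r_1²) / (1 − r_1²)
r_1² = (-0.48)² = 0.2304
Numerator = 0.44 − 0.2304 = 0.2096; denominator = 1 − 0.2304 = 0.7696
φ_{22} = 0.2096 / 0.7696 = 0.272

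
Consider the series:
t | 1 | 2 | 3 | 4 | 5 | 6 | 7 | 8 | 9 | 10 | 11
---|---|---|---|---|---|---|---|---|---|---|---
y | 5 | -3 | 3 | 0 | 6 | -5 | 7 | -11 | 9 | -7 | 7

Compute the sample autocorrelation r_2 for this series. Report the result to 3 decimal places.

Mean ȳ = (5 − 3 + 3 + 0 + 6 − 5 + 7 − 11 + 9 − 7 + 7)/11 = 1.0000
Numerator Σ_{t=1}^{9}(y_t−ȳ)(y_{t+2}−ȳ) = 322.0000
Denominator Σ(y_t−ȳ)² = 442.0000
r_2 = 322.0000 / 442.0000 = 0.729

0.729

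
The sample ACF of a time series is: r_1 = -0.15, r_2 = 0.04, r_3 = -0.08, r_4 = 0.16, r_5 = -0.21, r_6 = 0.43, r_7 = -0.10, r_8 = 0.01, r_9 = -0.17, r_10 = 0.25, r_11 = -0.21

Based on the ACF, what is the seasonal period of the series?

6

The largest autocorrelation is r_6 = 0.43; the remaining lags stay at or below 0.25.
The dominant spike at lag 6 indicates a seasonal period of 6.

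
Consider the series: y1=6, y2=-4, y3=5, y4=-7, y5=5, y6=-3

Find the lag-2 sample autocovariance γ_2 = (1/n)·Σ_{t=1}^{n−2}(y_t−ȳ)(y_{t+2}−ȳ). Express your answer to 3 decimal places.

Mean ȳ = (6 − 4 + 5 − 7 + 5 − 3)/6 = 0.3333
Deviations: 5.6667, -4.3333, 4.6667, -7.3333, 4.6667, -3.3333
Σ_{t=1}^{4}(y_t−ȳ)(y_{t+2}−ȳ) = 104.4444
γ_2 = 104.4444 / 6 = 17.407

17.407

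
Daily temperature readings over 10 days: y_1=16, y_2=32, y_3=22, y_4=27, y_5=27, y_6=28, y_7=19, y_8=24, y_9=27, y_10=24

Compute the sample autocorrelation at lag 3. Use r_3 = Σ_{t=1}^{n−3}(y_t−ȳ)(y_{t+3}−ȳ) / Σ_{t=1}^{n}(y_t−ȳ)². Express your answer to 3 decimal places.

-0.077

Mean ȳ = (16 + 32 + 22 + 27 + 27 + 28 + 19 + 24 + 27 + 24)/10 = 24.6000
Numerator Σ_{t=1}^{7}(y_t−ȳ)(y_{t+3}−ȳ) = -15.0800
Denominator Σ(y_t−ȳ)² = 196.4000
r_3 = -15.0800 / 196.4000 = -0.077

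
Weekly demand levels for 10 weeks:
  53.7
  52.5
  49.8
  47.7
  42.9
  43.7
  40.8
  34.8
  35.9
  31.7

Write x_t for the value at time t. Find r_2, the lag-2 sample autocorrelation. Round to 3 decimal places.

Mean x̄ = (53.7 + 52.5 + 49.8 + 47.7 + 42.9 + 43.7 + 40.8 + 34.8 + 35.9 + 31.7)/10 = 43.3500
Numerator Σ_{t=1}^{8}(x_t−x̄)(x_{t+2}−x̄) = 221.9400
Denominator Σ(x_t−x̄)² = 522.5250
r_2 = 221.9400 / 522.5250 = 0.425

0.425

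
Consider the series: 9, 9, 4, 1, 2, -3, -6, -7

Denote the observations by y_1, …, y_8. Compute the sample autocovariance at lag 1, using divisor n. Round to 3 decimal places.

Mean ȳ = (9 + 9 + 4 + 1 + 2 − 3 − 6 − 7)/8 = 1.1250
Σ_{t=1}^{7}(y_t−ȳ)(y_{t+1}−ȳ) = 167.8594
γ_1 = 167.8594 / 8 = 20.982

20.982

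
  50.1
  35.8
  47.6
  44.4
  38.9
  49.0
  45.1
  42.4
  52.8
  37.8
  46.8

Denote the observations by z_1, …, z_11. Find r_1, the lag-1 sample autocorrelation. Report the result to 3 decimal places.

Mean z̄ = (50.1 + 35.8 + 47.6 + 44.4 + 38.9 + 49.0 + 45.1 + 42.4 + 52.8 + 37.8 + 46.8)/11 = 44.6091
Numerator Σ_{t=1}^{10}(z_t−z̄)(z_{t+1}−z̄) = -186.9310
Denominator Σ(z_t−z̄)² = 291.9891
r_1 = -186.9310 / 291.9891 = -0.640

-0.640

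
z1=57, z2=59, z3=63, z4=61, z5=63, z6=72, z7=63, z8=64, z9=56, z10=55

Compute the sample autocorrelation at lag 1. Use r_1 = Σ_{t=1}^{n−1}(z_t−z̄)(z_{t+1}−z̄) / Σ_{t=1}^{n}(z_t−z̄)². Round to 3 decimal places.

Mean z̄ = (57 + 59 + 63 + 61 + 63 + 72 + 63 + 64 + 56 + 55)/10 = 61.3000
Numerator Σ_{t=1}^{9}(z_t−z̄)(z_{t+1}−z̄) = 65.0100
Denominator Σ(z_t−z̄)² = 222.1000
r_1 = 65.0100 / 222.1000 = 0.293

0.293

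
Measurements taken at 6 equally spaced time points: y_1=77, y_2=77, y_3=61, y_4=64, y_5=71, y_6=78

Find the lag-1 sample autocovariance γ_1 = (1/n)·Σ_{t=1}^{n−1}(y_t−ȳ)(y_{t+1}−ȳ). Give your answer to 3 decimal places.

Mean ȳ = (77 + 77 + 61 + 64 + 71 + 78)/6 = 71.3333
Σ_{t=1}^{5}(y_t−ȳ)(y_{t+1}−ȳ) = 49.5556
γ_1 = 49.5556 / 6 = 8.259

8.259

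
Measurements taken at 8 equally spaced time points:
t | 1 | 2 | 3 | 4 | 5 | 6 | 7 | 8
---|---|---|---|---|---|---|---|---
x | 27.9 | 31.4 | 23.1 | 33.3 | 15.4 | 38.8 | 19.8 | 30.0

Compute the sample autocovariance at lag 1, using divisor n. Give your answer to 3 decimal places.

-44.301

Mean x̄ = (27.9 + 31.4 + 23.1 + 33.3 + 15.4 + 38.8 + 19.8 + 30.0)/8 = 27.4625
Deviations: 0.4375, 3.9375, -4.3625, 5.8375, -12.0625, 11.3375, -7.6625, 2.5375
Σ_{t=1}^{7}(x_t−x̄)(x_{t+1}−x̄) = -354.4114
γ_1 = -354.4114 / 8 = -44.301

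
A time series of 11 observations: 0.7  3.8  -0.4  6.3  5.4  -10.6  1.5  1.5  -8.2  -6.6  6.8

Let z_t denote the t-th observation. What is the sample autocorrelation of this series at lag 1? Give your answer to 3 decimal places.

Mean z̄ = (0.7 + 3.8 − 0.4 + 6.3 + 5.4 − 10.6 + 1.5 + 1.5 − 8.2 − 6.6 + 6.8)/11 = 0.0182
Numerator Σ_{t=1}^{10}(z_t−z̄)(z_{t+1}−z̄) = -41.1776
Denominator Σ(z_t−z̄)² = 357.8364
r_1 = -41.1776 / 357.8364 = -0.115

-0.115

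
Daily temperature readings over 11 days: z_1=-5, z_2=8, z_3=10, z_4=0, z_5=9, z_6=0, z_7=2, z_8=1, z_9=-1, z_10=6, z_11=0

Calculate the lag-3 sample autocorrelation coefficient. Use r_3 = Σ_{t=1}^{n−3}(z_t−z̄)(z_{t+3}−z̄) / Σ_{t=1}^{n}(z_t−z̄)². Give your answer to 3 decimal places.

0.165

Mean z̄ = (-5 + 8 + 10 + 0 + 9 + 0 + 2 + 1 − 1 + 6 + 0)/11 = 2.7273
Numerator Σ_{t=1}^{8}(z_t−z̄)(z_{t+3}−z̄) = 37.9587
Denominator Σ(z_t−z̄)² = 230.1818
r_3 = 37.9587 / 230.1818 = 0.165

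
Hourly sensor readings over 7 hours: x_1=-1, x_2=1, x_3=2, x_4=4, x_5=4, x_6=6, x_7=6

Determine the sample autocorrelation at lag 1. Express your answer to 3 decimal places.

Mean x̄ = (-1 + 1 + 2 + 4 + 4 + 6 + 6)/7 = 3.1429
Deviations from mean: -4.1429, -2.1429, -1.1429, 0.8571, 0.8571, 2.8571, 2.8571
Σ(x_t−x̄)(x_{t+1}−x̄) = (8.8776) + (2.4490) + (-0.9796) + (0.7347) + (2.4490) + (8.1633) = 21.6939
Denominator Σ(x_t−x̄)² = 40.8571
r_1 = 21.6939 / 40.8571 = 0.531

0.531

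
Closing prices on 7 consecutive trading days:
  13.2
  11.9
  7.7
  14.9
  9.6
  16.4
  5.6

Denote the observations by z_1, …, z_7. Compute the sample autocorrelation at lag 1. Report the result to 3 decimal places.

-0.635

Mean z̄ = (13.2 + 11.9 + 7.7 + 14.9 + 9.6 + 16.4 + 5.6)/7 = 11.3286
Deviations from mean: 1.8714, 0.5714, -3.6286, 3.5714, -1.7286, 5.0714, -5.7286
Numerator Σ_{t=1}^{6}(z_t−z̄)(z_{t+1}−z̄) = -57.9551
Denominator Σ(z_t−z̄)² = 91.2743
r_1 = -57.9551 / 91.2743 = -0.635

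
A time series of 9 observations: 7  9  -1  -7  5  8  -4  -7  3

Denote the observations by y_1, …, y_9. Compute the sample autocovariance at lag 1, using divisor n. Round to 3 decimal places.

Mean ȳ = (7 + 9 − 1 − 7 + 5 + 8 − 4 − 7 + 3)/9 = 1.4444
Σ_{t=1}^{8}(y_t−ȳ)(y_{t+1}−ȳ) = 34.5802
γ_1 = 34.5802 / 9 = 3.842

3.842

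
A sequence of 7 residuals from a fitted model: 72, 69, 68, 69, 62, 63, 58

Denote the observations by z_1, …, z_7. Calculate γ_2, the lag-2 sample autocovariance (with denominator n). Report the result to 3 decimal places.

Mean z̄ = (72 + 69 + 68 + 69 + 62 + 63 + 58)/7 = 65.8571
Deviations: 6.1429, 3.1429, 2.1429, 3.1429, -3.8571, -2.8571, -7.8571
Σ_{t=1}^{5}(z_t−z̄)(z_{t+2}−z̄) = 36.1020
γ_2 = 36.1020 / 7 = 5.157

5.157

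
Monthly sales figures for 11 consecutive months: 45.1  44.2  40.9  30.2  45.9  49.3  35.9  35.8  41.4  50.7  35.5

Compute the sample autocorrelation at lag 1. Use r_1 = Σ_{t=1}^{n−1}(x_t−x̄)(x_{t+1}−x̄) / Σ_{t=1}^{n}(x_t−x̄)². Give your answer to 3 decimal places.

-0.164

Mean x̄ = (45.1 + 44.2 + 40.9 + 30.2 + 45.9 + 49.3 + 35.9 + 35.8 + 41.4 + 50.7 + 35.5)/11 = 41.3545
Numerator Σ_{t=1}^{10}(x_t−x̄)(x_{t+1}−x̄) = -67.7348
Denominator Σ(x_t−x̄)² = 412.7673
r_1 = -67.7348 / 412.7673 = -0.164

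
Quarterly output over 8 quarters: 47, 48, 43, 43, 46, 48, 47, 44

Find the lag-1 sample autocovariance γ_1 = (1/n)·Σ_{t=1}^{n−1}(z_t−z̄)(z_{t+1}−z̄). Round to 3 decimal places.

0.586

Mean z̄ = (47 + 48 + 43 + 43 + 46 + 48 + 47 + 44)/8 = 45.7500
Deviations: 1.2500, 2.2500, -2.7500, -2.7500, 0.2500, 2.2500, 1.2500, -1.7500
Σ_{t=1}^{7}(z_t−z̄)(z_{t+1}−z̄) = 4.6875
γ_1 = 4.6875 / 8 = 0.586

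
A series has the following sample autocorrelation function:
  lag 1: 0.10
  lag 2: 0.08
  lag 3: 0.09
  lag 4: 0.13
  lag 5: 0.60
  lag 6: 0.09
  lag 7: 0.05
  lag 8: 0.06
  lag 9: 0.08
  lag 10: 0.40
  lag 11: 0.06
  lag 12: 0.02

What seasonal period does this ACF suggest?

5

The largest autocorrelation is r_5 = 0.60, with a weaker echo at lag 10 (0.40); the remaining lags stay at or below 0.13.
The dominant spike at lag 5 indicates a seasonal period of 5.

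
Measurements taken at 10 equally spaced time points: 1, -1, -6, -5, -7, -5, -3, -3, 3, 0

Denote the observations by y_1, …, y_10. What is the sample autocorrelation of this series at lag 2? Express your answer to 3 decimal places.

Mean ȳ = (1 − 1 − 6 − 5 − 7 − 5 − 3 − 3 + 3 + 0)/10 = -2.6000
Numerator Σ_{t=1}^{8}(y_t−ȳ)(y_{t+2}−ȳ) = 4.0800
Denominator Σ(y_t−ȳ)² = 96.4000
r_2 = 4.0800 / 96.4000 = 0.042

0.042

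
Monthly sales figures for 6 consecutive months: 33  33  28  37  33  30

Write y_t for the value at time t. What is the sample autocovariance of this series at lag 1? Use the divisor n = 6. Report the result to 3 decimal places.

Mean ȳ = (33 + 33 + 28 + 37 + 33 + 30)/6 = 32.3333
Deviations: 0.6667, 0.6667, -4.3333, 4.6667, 0.6667, -2.3333
Σ_{t=1}^{5}(y_t−ȳ)(y_{t+1}−ȳ) = -21.1111
γ_1 = -21.1111 / 6 = -3.519

-3.519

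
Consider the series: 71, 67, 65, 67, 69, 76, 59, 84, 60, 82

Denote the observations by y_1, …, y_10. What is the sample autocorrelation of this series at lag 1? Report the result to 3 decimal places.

Mean ȳ = (71 + 67 + 65 + 67 + 69 + 76 + 59 + 84 + 60 + 82)/10 = 70.0000
Numerator Σ_{t=1}^{9}(y_t−ȳ)(y_{t+1}−ȳ) = -456.0000
Denominator Σ(y_t−ȳ)² = 642.0000
r_1 = -456.0000 / 642.0000 = -0.710

-0.710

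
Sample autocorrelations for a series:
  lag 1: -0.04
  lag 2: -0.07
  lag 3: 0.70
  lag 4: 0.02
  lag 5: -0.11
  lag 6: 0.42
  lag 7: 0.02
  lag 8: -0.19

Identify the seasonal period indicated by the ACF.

The largest autocorrelation is r_3 = 0.70, with a weaker echo at lag 6 (0.42); the remaining lags stay at or below 0.02.
The dominant spike at lag 3 indicates a seasonal period of 3.

3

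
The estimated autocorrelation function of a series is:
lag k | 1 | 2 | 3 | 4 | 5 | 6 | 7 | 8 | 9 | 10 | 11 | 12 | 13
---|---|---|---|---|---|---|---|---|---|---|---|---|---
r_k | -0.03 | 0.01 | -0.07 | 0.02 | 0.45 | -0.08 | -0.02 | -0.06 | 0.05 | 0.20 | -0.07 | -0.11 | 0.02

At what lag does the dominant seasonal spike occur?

5

The largest autocorrelation is r_5 = 0.45, with a weaker echo at lag 10 (0.20); the remaining lags stay at or below 0.05.
The dominant spike at lag 5 indicates a seasonal period of 5.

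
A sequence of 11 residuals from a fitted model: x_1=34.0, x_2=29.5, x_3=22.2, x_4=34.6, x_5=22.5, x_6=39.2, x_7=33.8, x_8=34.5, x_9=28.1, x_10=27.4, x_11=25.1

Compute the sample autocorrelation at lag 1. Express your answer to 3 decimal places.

Mean x̄ = (34.0 + 29.5 + 22.2 + 34.6 + 22.5 + 39.2 + 33.8 + 34.5 + 28.1 + 27.4 + 25.1)/11 = 30.0818
Numerator Σ_{t=1}^{10}(x_t−x̄)(x_{t+1}−x̄) = -76.4440
Denominator Σ(x_t−x̄)² = 308.1364
r_1 = -76.4440 / 308.1364 = -0.248

-0.248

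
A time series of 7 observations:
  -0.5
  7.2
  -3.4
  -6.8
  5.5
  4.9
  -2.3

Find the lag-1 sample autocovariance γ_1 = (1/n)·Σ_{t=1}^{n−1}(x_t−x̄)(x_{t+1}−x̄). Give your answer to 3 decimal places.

-4.568

Mean x̄ = (-0.5 + 7.2 − 3.4 − 6.8 + 5.5 + 4.9 − 2.3)/7 = 0.6571
Deviations: -1.1571, 6.5429, -4.0571, -7.4571, 4.8429, 4.2429, -2.9571
Σ_{t=1}^{6}(x_t−x̄)(x_{t+1}−x̄) = -31.9747
γ_1 = -31.9747 / 7 = -4.568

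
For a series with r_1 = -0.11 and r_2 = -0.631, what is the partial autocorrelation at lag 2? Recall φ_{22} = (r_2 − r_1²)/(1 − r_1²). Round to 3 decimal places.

-0.651

φ_{22} = (r_2 − r_1²) / (1 − r_1²)
r_1² = (-0.11)² = 0.0121
Numerator = -0.631 − 0.0121 = -0.6431; denominator = 1 − 0.0121 = 0.9879
φ_{22} = -0.6431 / 0.9879 = -0.651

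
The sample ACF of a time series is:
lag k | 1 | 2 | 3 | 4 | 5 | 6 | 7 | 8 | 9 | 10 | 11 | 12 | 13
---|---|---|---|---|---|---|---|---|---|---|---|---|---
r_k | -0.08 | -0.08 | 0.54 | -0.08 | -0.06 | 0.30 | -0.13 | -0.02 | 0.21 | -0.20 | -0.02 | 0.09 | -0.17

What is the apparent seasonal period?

The largest autocorrelation is r_3 = 0.54, with weaker echoes at lags 6 (0.30) and 9 (0.21); the remaining lags stay at or below 0.09.
The dominant spike at lag 3 indicates a seasonal period of 3.

3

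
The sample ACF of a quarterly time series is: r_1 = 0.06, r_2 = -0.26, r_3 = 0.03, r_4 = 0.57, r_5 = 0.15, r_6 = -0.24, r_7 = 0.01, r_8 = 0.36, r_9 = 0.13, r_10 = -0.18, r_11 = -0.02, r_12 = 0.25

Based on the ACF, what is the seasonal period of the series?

4

The largest autocorrelation is r_4 = 0.57, with weaker echoes at lags 8 (0.36) and 12 (0.25); the remaining lags stay at or below 0.15.
The dominant spike at lag 4 indicates a seasonal period of 4.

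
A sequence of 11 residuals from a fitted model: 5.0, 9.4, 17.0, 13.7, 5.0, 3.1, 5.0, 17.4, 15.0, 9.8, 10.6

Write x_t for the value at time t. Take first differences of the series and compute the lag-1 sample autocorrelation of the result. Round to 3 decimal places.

0.145

First differences Δx: 4.4, 7.6, -3.3, -8.7, -1.9, 1.9, 12.4, -2.4, -5.2, 0.8
Mean of differences = 0.5600
Numerator Σ(Δx_t−Δx̄)(Δx_{t+1}−Δx̄) = 51.5724
Denominator Σ(Δx_t−Δx̄)² = 354.9840
r_1(Δx) = 51.5724 / 354.9840 = 0.145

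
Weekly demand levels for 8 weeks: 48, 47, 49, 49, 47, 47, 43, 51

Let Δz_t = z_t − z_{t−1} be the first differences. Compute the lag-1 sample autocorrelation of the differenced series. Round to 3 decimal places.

-0.370

First differences Δz: -1, 2, 0, -2, 0, -4, 8
Mean of differences = 0.4286
Numerator Σ(Δz_t−Δz̄)(Δz_{t+1}−Δz̄) = -32.4694
Denominator Σ(Δz_t−Δz̄)² = 87.7143
r_1(Δz) = -32.4694 / 87.7143 = -0.370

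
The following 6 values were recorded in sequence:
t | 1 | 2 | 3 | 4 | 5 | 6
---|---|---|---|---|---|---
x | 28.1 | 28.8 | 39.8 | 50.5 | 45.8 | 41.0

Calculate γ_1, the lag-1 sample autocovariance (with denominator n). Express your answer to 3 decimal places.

Mean x̄ = (28.1 + 28.8 + 39.8 + 50.5 + 45.8 + 41.0)/6 = 39.0000
Σ_{t=1}^{5}(x_t−x̄)(x_{t+1}−x̄) = 204.0200
γ_1 = 204.0200 / 6 = 34.003

34.003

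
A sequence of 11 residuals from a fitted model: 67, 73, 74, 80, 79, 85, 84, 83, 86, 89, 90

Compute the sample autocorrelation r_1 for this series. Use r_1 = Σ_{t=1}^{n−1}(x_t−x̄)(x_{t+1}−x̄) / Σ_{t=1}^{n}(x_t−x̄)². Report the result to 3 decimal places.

Mean x̄ = (67 + 73 + 74 + 80 + 79 + 85 + 84 + 83 + 86 + 89 + 90)/11 = 80.9091
Numerator Σ_{t=1}^{10}(x_t−x̄)(x_{t+1}−x̄) = 309.3554
Denominator Σ(x_t−x̄)² = 512.9091
r_1 = 309.3554 / 512.9091 = 0.603

0.603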